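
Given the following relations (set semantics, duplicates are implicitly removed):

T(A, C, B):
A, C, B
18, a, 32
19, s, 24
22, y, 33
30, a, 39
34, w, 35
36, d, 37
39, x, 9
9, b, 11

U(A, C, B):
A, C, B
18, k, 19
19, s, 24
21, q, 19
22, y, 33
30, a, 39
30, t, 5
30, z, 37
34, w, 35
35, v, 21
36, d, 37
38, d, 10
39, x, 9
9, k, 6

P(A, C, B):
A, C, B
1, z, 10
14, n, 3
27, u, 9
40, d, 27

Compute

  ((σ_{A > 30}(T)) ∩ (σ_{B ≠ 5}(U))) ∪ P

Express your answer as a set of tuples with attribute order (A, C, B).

Selection A > 30: {(34, w, 35), (36, d, 37), (39, x, 9)}
Selection B ≠ 5: {(18, k, 19), (19, s, 24), (21, q, 19), (22, y, 33), (30, a, 39), (30, z, 37), (34, w, 35), (35, v, 21), (36, d, 37), (38, d, 10), (39, x, 9), (9, k, 6)}
Taking the intersection: {(34, w, 35), (36, d, 37), (39, x, 9)}
Taking the union: {(1, z, 10), (14, n, 3), (27, u, 9), (34, w, 35), (36, d, 37), (39, x, 9), (40, d, 27)}

{(1, z, 10), (14, n, 3), (27, u, 9), (34, w, 35), (36, d, 37), (39, x, 9), (40, d, 27)}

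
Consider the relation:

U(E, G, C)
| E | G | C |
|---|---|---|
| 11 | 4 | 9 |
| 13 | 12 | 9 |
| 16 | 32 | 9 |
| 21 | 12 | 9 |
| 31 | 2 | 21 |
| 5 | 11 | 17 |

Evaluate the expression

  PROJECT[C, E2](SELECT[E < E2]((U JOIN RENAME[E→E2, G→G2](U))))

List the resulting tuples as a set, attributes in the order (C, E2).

ρ[E→E2, G→G2]: schema becomes (E2, G2, C); tuples unchanged.
Joining U and RENAME[E→E2, G→G2](U) on C yields {(11, 4, 9, 11, 4), (11, 4, 9, 13, 12), (11, 4, 9, 16, 32), (11, 4, 9, 21, 12), (13, 12, 9, 11, 4), (13, 12, 9, 13, 12), (13, 12, 9, 16, 32), (13, 12, 9, 21, 12), (16, 32, 9, 11, 4), (16, 32, 9, 13, 12), (16, 32, 9, 16, 32), (16, 32, 9, 21, 12), (21, 12, 9, 11, 4), (21, 12, 9, 13, 12), (21, 12, 9, 16, 32), (21, 12, 9, 21, 12), (31, 2, 21, 31, 2), (5, 11, 17, 5, 11)}.
Filtering on E < E2 leaves {(11, 4, 9, 13, 12), (11, 4, 9, 16, 32), (11, 4, 9, 21, 12), (13, 12, 9, 16, 32), (13, 12, 9, 21, 12), (16, 32, 9, 21, 12)}.
Keep only column(s) C, E2 (3 duplicate(s) eliminated): {(9, 13), (9, 16), (9, 21)}

{(9, 13), (9, 16), (9, 21)}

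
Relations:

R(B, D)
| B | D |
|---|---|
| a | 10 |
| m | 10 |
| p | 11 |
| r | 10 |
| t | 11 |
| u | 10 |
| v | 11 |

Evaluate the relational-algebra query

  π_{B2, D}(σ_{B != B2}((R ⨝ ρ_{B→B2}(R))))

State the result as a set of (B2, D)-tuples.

{(a, 10), (m, 10), (p, 11), (r, 10), (t, 11), (u, 10), (v, 11)}

ρ[B→B2]: schema becomes (B2, D); tuples unchanged.
Natural join on D: {(a, 10, a), (a, 10, m), (a, 10, r), (a, 10, u), (m, 10, a), (m, 10, m), (m, 10, r), (m, 10, u), (p, 11, p), (p, 11, t), (p, 11, v), (r, 10, a), (r, 10, m), (r, 10, r), (r, 10, u), (t, 11, p), (t, 11, t), (t, 11, v), (u, 10, a), (u, 10, m), (u, 10, r), (u, 10, u), (v, 11, p), (v, 11, t), (v, 11, v)}
Filtering on B != B2 leaves {(a, 10, m), (a, 10, r), (a, 10, u), (m, 10, a), (m, 10, r), (m, 10, u), (p, 11, t), (p, 11, v), (r, 10, a), (r, 10, m), (r, 10, u), (t, 11, p), (t, 11, v), (u, 10, a), (u, 10, m), (u, 10, r), (v, 11, p), (v, 11, t)}.
Projecting to B2, D (11 duplicate(s) eliminated): {(a, 10), (m, 10), (p, 11), (r, 10), (t, 11), (u, 10), (v, 11)}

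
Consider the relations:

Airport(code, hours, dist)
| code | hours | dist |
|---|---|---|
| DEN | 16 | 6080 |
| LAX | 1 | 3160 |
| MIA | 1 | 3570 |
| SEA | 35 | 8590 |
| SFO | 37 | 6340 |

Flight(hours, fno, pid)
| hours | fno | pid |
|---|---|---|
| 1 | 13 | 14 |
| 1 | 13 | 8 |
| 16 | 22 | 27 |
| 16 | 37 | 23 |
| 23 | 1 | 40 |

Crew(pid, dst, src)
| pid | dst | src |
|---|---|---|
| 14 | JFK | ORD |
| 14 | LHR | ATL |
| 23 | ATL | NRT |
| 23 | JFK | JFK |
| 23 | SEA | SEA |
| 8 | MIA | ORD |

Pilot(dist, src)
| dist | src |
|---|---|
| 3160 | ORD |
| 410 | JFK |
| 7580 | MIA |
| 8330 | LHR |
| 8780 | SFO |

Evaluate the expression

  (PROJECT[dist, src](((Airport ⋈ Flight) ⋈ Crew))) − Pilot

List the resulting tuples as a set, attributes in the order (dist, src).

{(3160, ATL), (3570, ATL), (3570, ORD), (6080, JFK), (6080, NRT), (6080, SEA)}

Natural join on hours: {(DEN, 16, 6080, 22, 27), (DEN, 16, 6080, 37, 23), (LAX, 1, 3160, 13, 14), (LAX, 1, 3160, 13, 8), (MIA, 1, 3570, 13, 14), (MIA, 1, 3570, 13, 8)}
Natural join on pid: {(DEN, 16, 6080, 37, 23, ATL, NRT), (DEN, 16, 6080, 37, 23, JFK, JFK), (DEN, 16, 6080, 37, 23, SEA, SEA), (LAX, 1, 3160, 13, 14, JFK, ORD), (LAX, 1, 3160, 13, 14, LHR, ATL), (LAX, 1, 3160, 13, 8, MIA, ORD), (MIA, 1, 3570, 13, 14, JFK, ORD), (MIA, 1, 3570, 13, 14, LHR, ATL), (MIA, 1, 3570, 13, 8, MIA, ORD)}
π_{dist, src} gives {(3160, ATL), (3160, ORD), (3570, ATL), (3570, ORD), (6080, JFK), (6080, NRT), (6080, SEA)} (2 duplicate(s) eliminated).
Set difference of the two operands is {(3160, ATL), (3570, ATL), (3570, ORD), (6080, JFK), (6080, NRT), (6080, SEA)}.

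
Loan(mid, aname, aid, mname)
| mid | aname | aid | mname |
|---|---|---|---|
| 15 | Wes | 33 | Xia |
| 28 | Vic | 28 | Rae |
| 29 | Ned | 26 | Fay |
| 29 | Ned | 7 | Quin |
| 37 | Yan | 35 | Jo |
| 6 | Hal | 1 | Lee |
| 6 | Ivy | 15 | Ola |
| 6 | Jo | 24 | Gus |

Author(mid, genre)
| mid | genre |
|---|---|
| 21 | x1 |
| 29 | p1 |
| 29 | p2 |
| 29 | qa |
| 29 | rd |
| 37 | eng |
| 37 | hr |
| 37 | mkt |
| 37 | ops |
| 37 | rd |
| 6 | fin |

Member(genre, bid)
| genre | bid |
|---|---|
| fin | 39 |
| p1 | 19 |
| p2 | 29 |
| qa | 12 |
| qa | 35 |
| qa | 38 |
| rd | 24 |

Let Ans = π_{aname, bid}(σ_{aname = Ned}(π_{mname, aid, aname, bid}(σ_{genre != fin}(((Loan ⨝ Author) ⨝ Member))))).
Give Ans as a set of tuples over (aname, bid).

{(Ned, 12), (Ned, 19), (Ned, 24), (Ned, 29), (Ned, 35), (Ned, 38)}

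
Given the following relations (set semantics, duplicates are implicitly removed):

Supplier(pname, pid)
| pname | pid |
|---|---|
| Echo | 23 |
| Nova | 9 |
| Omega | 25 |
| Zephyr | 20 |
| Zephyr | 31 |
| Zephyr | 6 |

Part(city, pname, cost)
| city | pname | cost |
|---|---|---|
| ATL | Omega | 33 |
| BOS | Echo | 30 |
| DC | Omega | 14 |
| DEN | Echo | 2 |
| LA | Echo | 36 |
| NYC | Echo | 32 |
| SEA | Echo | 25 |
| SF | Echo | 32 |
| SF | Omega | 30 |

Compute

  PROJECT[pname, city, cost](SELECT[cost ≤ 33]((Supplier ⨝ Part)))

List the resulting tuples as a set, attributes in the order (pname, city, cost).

Supplier ⋈ Part (natural join on pname): {(Echo, 23, BOS, 30), (Echo, 23, DEN, 2), (Echo, 23, LA, 36), (Echo, 23, NYC, 32), (Echo, 23, SEA, 25), (Echo, 23, SF, 32), (Omega, 25, ATL, 33), (Omega, 25, DC, 14), (Omega, 25, SF, 30)}
Selection cost ≤ 33: {(Echo, 23, BOS, 30), (Echo, 23, DEN, 2), (Echo, 23, NYC, 32), (Echo, 23, SEA, 25), (Echo, 23, SF, 32), (Omega, 25, ATL, 33), (Omega, 25, DC, 14), (Omega, 25, SF, 30)}
π[pname, city, cost]: project onto (pname, city, cost) → {(Echo, BOS, 30), (Echo, DEN, 2), (Echo, NYC, 32), (Echo, SEA, 25), (Echo, SF, 32), (Omega, ATL, 33), (Omega, DC, 14), (Omega, SF, 30)}

{(Echo, BOS, 30), (Echo, DEN, 2), (Echo, NYC, 32), (Echo, SEA, 25), (Echo, SF, 32), (Omega, ATL, 33), (Omega, DC, 14), (Omega, SF, 30)}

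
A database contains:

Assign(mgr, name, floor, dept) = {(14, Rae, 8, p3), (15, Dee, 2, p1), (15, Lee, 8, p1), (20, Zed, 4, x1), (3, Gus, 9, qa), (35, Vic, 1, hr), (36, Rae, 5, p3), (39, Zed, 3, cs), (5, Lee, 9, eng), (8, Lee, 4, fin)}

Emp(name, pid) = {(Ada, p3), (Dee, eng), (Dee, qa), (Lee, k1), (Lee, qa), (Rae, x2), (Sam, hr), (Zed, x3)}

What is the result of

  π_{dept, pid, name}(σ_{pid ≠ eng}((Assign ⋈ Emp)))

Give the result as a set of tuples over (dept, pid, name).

Joining Assign and Emp on name yields {(14, Rae, 8, p3, x2), (15, Dee, 2, p1, eng), (15, Dee, 2, p1, qa), (15, Lee, 8, p1, k1), (15, Lee, 8, p1, qa), (20, Zed, 4, x1, x3), (36, Rae, 5, p3, x2), (39, Zed, 3, cs, x3), (5, Lee, 9, eng, k1), (5, Lee, 9, eng, qa), (8, Lee, 4, fin, k1), (8, Lee, 4, fin, qa)}.
Apply σ_{pid ≠ eng}; surviving tuples: {(14, Rae, 8, p3, x2), (15, Dee, 2, p1, qa), (15, Lee, 8, p1, k1), (15, Lee, 8, p1, qa), (20, Zed, 4, x1, x3), (36, Rae, 5, p3, x2), (39, Zed, 3, cs, x3), (5, Lee, 9, eng, k1), (5, Lee, 9, eng, qa), (8, Lee, 4, fin, k1), (8, Lee, 4, fin, qa)}
π[dept, pid, name]: project onto (dept, pid, name) (1 duplicate(s) eliminated) → {(cs, x3, Zed), (eng, k1, Lee), (eng, qa, Lee), (fin, k1, Lee), (fin, qa, Lee), (p1, k1, Lee), (p1, qa, Dee), (p1, qa, Lee), (p3, x2, Rae), (x1, x3, Zed)}

{(cs, x3, Zed), (eng, k1, Lee), (eng, qa, Lee), (fin, k1, Lee), (fin, qa, Lee), (p1, k1, Lee), (p1, qa, Dee), (p1, qa, Lee), (p3, x2, Rae), (x1, x3, Zed)}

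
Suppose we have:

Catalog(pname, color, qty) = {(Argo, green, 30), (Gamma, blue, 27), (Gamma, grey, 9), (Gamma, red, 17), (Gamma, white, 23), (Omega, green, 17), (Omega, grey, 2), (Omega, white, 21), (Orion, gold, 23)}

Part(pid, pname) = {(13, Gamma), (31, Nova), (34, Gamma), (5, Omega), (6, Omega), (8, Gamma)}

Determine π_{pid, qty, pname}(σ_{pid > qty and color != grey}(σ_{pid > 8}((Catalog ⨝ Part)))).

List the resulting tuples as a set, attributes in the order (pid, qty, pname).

{(34, 17, Gamma), (34, 23, Gamma), (34, 27, Gamma)}

Joining Catalog and Part on pname yields {(Gamma, blue, 27, 13), (Gamma, blue, 27, 34), (Gamma, blue, 27, 8), (Gamma, grey, 9, 13), (Gamma, grey, 9, 34), (Gamma, grey, 9, 8), (Gamma, red, 17, 13), (Gamma, red, 17, 34), (Gamma, red, 17, 8), (Gamma, white, 23, 13), (Gamma, white, 23, 34), (Gamma, white, 23, 8), (Omega, green, 17, 5), (Omega, green, 17, 6), (Omega, grey, 2, 5), (Omega, grey, 2, 6), (Omega, white, 21, 5), (Omega, white, 21, 6)}.
Selection pid > 8: {(Gamma, blue, 27, 13), (Gamma, blue, 27, 34), (Gamma, grey, 9, 13), (Gamma, grey, 9, 34), (Gamma, red, 17, 13), (Gamma, red, 17, 34), (Gamma, white, 23, 13), (Gamma, white, 23, 34)}
Selection pid > qty and color != grey: {(Gamma, blue, 27, 34), (Gamma, red, 17, 34), (Gamma, white, 23, 34)}
Projecting to pid, qty, pname: {(34, 17, Gamma), (34, 23, Gamma), (34, 27, Gamma)}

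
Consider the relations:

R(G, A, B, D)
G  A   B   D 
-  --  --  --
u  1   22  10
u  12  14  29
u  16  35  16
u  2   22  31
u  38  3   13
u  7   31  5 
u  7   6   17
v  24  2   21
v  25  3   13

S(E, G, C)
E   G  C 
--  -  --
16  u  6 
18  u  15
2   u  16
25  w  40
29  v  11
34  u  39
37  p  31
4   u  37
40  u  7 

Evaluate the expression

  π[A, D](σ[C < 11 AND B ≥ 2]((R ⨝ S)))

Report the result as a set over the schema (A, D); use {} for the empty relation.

R ⋈ S (natural join on G): {(u, 1, 22, 10, 16, 6), (u, 1, 22, 10, 18, 15), (u, 1, 22, 10, 2, 16), (u, 1, 22, 10, 34, 39), (u, 1, 22, 10, 4, 37), (u, 1, 22, 10, 40, 7), (u, 12, 14, 29, 16, 6), (u, 12, 14, 29, 18, 15), (u, 12, 14, 29, 2, 16), (u, 12, 14, 29, 34, 39), (u, 12, 14, 29, 4, 37), (u, 12, 14, 29, 40, 7), (u, 16, 35, 16, 16, 6), (u, 16, 35, 16, 18, 15), (u, 16, 35, 16, 2, 16), (u, 16, 35, 16, 34, 39), (u, 16, 35, 16, 4, 37), (u, 16, 35, 16, 40, 7), (u, 2, 22, 31, 16, 6), (u, 2, 22, 31, 18, 15), (u, 2, 22, 31, 2, 16), (u, 2, 22, 31, 34, 39), (u, 2, 22, 31, 4, 37), (u, 2, 22, 31, 40, 7), (u, 38, 3, 13, 16, 6), (u, 38, 3, 13, 18, 15), (u, 38, 3, 13, 2, 16), (u, 38, 3, 13, 34, 39), (u, 38, 3, 13, 4, 37), (u, 38, 3, 13, 40, 7), (u, 7, 31, 5, 16, 6), (u, 7, 31, 5, 18, 15), (u, 7, 31, 5, 2, 16), (u, 7, 31, 5, 34, 39), (u, 7, 31, 5, 4, 37), (u, 7, 31, 5, 40, 7), (u, 7, 6, 17, 16, 6), (u, 7, 6, 17, 18, 15), (u, 7, 6, 17, 2, 16), (u, 7, 6, 17, 34, 39), (u, 7, 6, 17, 4, 37), (u, 7, 6, 17, 40, 7), (v, 24, 2, 21, 29, 11), (v, 25, 3, 13, 29, 11)}
σ[C < 11 AND B ≥ 2]: keep tuples satisfying C < 11 AND B ≥ 2 → {(u, 1, 22, 10, 16, 6), (u, 1, 22, 10, 40, 7), (u, 12, 14, 29, 16, 6), (u, 12, 14, 29, 40, 7), (u, 16, 35, 16, 16, 6), (u, 16, 35, 16, 40, 7), (u, 2, 22, 31, 16, 6), (u, 2, 22, 31, 40, 7), (u, 38, 3, 13, 16, 6), (u, 38, 3, 13, 40, 7), (u, 7, 31, 5, 16, 6), (u, 7, 31, 5, 40, 7), (u, 7, 6, 17, 16, 6), (u, 7, 6, 17, 40, 7)}
π[A, D]: project onto (A, D) (7 duplicate(s) eliminated) → {(1, 10), (12, 29), (16, 16), (2, 31), (38, 13), (7, 17), (7, 5)}

{(1, 10), (12, 29), (16, 16), (2, 31), (38, 13), (7, 17), (7, 5)}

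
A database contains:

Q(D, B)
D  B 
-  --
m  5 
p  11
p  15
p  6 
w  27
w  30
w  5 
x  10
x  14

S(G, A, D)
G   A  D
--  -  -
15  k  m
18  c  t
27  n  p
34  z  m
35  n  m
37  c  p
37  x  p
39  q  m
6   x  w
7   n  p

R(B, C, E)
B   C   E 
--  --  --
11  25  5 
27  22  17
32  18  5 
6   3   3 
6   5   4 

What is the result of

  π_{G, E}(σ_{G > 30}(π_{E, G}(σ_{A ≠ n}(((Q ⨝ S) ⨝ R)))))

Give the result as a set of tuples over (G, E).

{(37, 3), (37, 4), (37, 5)}

Natural join on D: {(m, 5, 15, k), (m, 5, 34, z), (m, 5, 35, n), (m, 5, 39, q), (p, 11, 27, n), (p, 11, 37, c), (p, 11, 37, x), (p, 11, 7, n), (p, 15, 27, n), (p, 15, 37, c), (p, 15, 37, x), (p, 15, 7, n), (p, 6, 27, n), (p, 6, 37, c), (p, 6, 37, x), (p, 6, 7, n), (w, 27, 6, x), (w, 30, 6, x), (w, 5, 6, x)}
Natural join on B: {(p, 11, 27, n, 25, 5), (p, 11, 37, c, 25, 5), (p, 11, 37, x, 25, 5), (p, 11, 7, n, 25, 5), (p, 6, 27, n, 3, 3), (p, 6, 27, n, 5, 4), (p, 6, 37, c, 3, 3), (p, 6, 37, c, 5, 4), (p, 6, 37, x, 3, 3), (p, 6, 37, x, 5, 4), (p, 6, 7, n, 3, 3), (p, 6, 7, n, 5, 4), (w, 27, 6, x, 22, 17)}
Selection A ≠ n: {(p, 11, 37, c, 25, 5), (p, 11, 37, x, 25, 5), (p, 6, 37, c, 3, 3), (p, 6, 37, c, 5, 4), (p, 6, 37, x, 3, 3), (p, 6, 37, x, 5, 4), (w, 27, 6, x, 22, 17)}
π_{E, G} gives {(17, 6), (3, 37), (4, 37), (5, 37)} (3 duplicate(s) eliminated).
Selection G > 30: {(3, 37), (4, 37), (5, 37)}
π_{G, E} gives {(37, 3), (37, 4), (37, 5)}.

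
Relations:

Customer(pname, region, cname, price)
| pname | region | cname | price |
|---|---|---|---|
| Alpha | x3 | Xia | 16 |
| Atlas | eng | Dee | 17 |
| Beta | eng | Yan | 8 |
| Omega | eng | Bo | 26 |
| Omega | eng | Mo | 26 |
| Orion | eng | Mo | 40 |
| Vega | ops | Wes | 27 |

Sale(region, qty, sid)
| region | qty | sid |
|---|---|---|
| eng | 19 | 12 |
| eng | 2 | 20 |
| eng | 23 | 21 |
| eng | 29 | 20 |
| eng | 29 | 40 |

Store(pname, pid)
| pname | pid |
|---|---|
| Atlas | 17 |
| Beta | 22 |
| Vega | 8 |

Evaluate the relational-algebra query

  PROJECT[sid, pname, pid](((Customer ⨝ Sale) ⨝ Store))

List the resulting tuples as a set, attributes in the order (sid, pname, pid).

{(12, Atlas, 17), (12, Beta, 22), (20, Atlas, 17), (20, Beta, 22), (21, Atlas, 17), (21, Beta, 22), (40, Atlas, 17), (40, Beta, 22)}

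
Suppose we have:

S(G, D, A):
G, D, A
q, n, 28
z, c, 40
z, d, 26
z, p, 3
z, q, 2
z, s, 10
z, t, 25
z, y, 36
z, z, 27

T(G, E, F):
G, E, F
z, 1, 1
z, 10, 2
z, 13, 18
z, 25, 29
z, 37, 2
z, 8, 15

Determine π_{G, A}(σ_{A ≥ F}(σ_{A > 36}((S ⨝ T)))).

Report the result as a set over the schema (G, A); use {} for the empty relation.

Joining S and T on G yields {(z, c, 40, 1, 1), (z, c, 40, 10, 2), (z, c, 40, 13, 18), (z, c, 40, 25, 29), (z, c, 40, 37, 2), (z, c, 40, 8, 15), (z, d, 26, 1, 1), (z, d, 26, 10, 2), (z, d, 26, 13, 18), (z, d, 26, 25, 29), (z, d, 26, 37, 2), (z, d, 26, 8, 15), (z, p, 3, 1, 1), (z, p, 3, 10, 2), (z, p, 3, 13, 18), (z, p, 3, 25, 29), (z, p, 3, 37, 2), (z, p, 3, 8, 15), (z, q, 2, 1, 1), (z, q, 2, 10, 2), (z, q, 2, 13, 18), (z, q, 2, 25, 29), (z, q, 2, 37, 2), (z, q, 2, 8, 15), (z, s, 10, 1, 1), (z, s, 10, 10, 2), (z, s, 10, 13, 18), (z, s, 10, 25, 29), (z, s, 10, 37, 2), (z, s, 10, 8, 15), (z, t, 25, 1, 1), (z, t, 25, 10, 2), (z, t, 25, 13, 18), (z, t, 25, 25, 29), (z, t, 25, 37, 2), (z, t, 25, 8, 15), (z, y, 36, 1, 1), (z, y, 36, 10, 2), (z, y, 36, 13, 18), (z, y, 36, 25, 29), (z, y, 36, 37, 2), (z, y, 36, 8, 15), (z, z, 27, 1, 1), (z, z, 27, 10, 2), (z, z, 27, 13, 18), (z, z, 27, 25, 29), (z, z, 27, 37, 2), (z, z, 27, 8, 15)}.
Apply σ_{A > 36}; surviving tuples: {(z, c, 40, 1, 1), (z, c, 40, 10, 2), (z, c, 40, 13, 18), (z, c, 40, 25, 29), (z, c, 40, 37, 2), (z, c, 40, 8, 15)}
Apply σ_{A ≥ F}; surviving tuples: {(z, c, 40, 1, 1), (z, c, 40, 10, 2), (z, c, 40, 13, 18), (z, c, 40, 25, 29), (z, c, 40, 37, 2), (z, c, 40, 8, 15)}
Keep only column(s) G, A (5 duplicate(s) eliminated): {(z, 40)}

{(z, 40)}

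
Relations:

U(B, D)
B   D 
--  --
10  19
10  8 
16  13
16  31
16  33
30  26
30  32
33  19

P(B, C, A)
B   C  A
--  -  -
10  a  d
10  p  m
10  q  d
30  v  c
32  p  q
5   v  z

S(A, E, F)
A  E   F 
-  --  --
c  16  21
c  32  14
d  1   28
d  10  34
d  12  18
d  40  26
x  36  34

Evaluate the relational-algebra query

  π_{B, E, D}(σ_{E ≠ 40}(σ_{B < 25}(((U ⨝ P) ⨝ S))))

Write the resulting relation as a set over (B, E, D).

Joining U and P on B yields {(10, 19, a, d), (10, 19, p, m), (10, 19, q, d), (10, 8, a, d), (10, 8, p, m), (10, 8, q, d), (30, 26, v, c), (30, 32, v, c)}.
Joining (U ⨝ P) and S on A yields {(10, 19, a, d, 1, 28), (10, 19, a, d, 10, 34), (10, 19, a, d, 12, 18), (10, 19, a, d, 40, 26), (10, 19, q, d, 1, 28), (10, 19, q, d, 10, 34), (10, 19, q, d, 12, 18), (10, 19, q, d, 40, 26), (10, 8, a, d, 1, 28), (10, 8, a, d, 10, 34), (10, 8, a, d, 12, 18), (10, 8, a, d, 40, 26), (10, 8, q, d, 1, 28), (10, 8, q, d, 10, 34), (10, 8, q, d, 12, 18), (10, 8, q, d, 40, 26), (30, 26, v, c, 16, 21), (30, 26, v, c, 32, 14), (30, 32, v, c, 16, 21), (30, 32, v, c, 32, 14)}.
Filtering on B < 25 leaves {(10, 19, a, d, 1, 28), (10, 19, a, d, 10, 34), (10, 19, a, d, 12, 18), (10, 19, a, d, 40, 26), (10, 19, q, d, 1, 28), (10, 19, q, d, 10, 34), (10, 19, q, d, 12, 18), (10, 19, q, d, 40, 26), (10, 8, a, d, 1, 28), (10, 8, a, d, 10, 34), (10, 8, a, d, 12, 18), (10, 8, a, d, 40, 26), (10, 8, q, d, 1, 28), (10, 8, q, d, 10, 34), (10, 8, q, d, 12, 18), (10, 8, q, d, 40, 26)}.
Filtering on E ≠ 40 leaves {(10, 19, a, d, 1, 28), (10, 19, a, d, 10, 34), (10, 19, a, d, 12, 18), (10, 19, q, d, 1, 28), (10, 19, q, d, 10, 34), (10, 19, q, d, 12, 18), (10, 8, a, d, 1, 28), (10, 8, a, d, 10, 34), (10, 8, a, d, 12, 18), (10, 8, q, d, 1, 28), (10, 8, q, d, 10, 34), (10, 8, q, d, 12, 18)}.
Keep only column(s) B, E, D (6 duplicate(s) eliminated): {(10, 1, 19), (10, 1, 8), (10, 10, 19), (10, 10, 8), (10, 12, 19), (10, 12, 8)}

{(10, 1, 19), (10, 1, 8), (10, 10, 19), (10, 10, 8), (10, 12, 19), (10, 12, 8)}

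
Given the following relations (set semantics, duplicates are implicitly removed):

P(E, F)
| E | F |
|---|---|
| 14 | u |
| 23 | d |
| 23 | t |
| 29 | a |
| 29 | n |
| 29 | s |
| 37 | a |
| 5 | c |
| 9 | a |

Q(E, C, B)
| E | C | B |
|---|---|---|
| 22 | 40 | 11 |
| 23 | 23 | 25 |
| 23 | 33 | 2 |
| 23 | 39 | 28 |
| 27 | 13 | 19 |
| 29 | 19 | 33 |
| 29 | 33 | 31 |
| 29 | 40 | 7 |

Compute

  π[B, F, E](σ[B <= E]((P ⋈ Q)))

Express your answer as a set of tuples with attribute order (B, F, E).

Joining P and Q on E yields {(23, d, 23, 25), (23, d, 33, 2), (23, d, 39, 28), (23, t, 23, 25), (23, t, 33, 2), (23, t, 39, 28), (29, a, 19, 33), (29, a, 33, 31), (29, a, 40, 7), (29, n, 19, 33), (29, n, 33, 31), (29, n, 40, 7), (29, s, 19, 33), (29, s, 33, 31), (29, s, 40, 7)}.
Filtering on B <= E leaves {(23, d, 33, 2), (23, t, 33, 2), (29, a, 40, 7), (29, n, 40, 7), (29, s, 40, 7)}.
Keep only column(s) B, F, E: {(2, d, 23), (2, t, 23), (7, a, 29), (7, n, 29), (7, s, 29)}

{(2, d, 23), (2, t, 23), (7, a, 29), (7, n, 29), (7, s, 29)}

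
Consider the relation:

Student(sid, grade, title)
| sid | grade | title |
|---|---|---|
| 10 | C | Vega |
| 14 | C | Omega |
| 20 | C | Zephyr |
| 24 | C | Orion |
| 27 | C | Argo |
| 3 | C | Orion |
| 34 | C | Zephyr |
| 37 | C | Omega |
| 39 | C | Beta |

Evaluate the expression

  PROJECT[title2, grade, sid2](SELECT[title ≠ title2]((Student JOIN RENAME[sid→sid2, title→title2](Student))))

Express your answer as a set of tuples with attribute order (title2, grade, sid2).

{(Argo, C, 27), (Beta, C, 39), (Omega, C, 14), (Omega, C, 37), (Orion, C, 24), (Orion, C, 3), (Vega, C, 10), (Zephyr, C, 20), (Zephyr, C, 34)}

ρ[sid→sid2, title→title2]: schema becomes (sid2, grade, title2); tuples unchanged.
Natural join on grade: {(10, C, Vega, 10, Vega), (10, C, Vega, 14, Omega), (10, C, Vega, 20, Zephyr), (10, C, Vega, 24, Orion), (10, C, Vega, 27, Argo), (10, C, Vega, 3, Orion), (10, C, Vega, 34, Zephyr), (10, C, Vega, 37, Omega), (10, C, Vega, 39, Beta), (14, C, Omega, 10, Vega), (14, C, Omega, 14, Omega), (14, C, Omega, 20, Zephyr), (14, C, Omega, 24, Orion), (14, C, Omega, 27, Argo), (14, C, Omega, 3, Orion), (14, C, Omega, 34, Zephyr), (14, C, Omega, 37, Omega), (14, C, Omega, 39, Beta), (20, C, Zephyr, 10, Vega), (20, C, Zephyr, 14, Omega), (20, C, Zephyr, 20, Zephyr), (20, C, Zephyr, 24, Orion), (20, C, Zephyr, 27, Argo), (20, C, Zephyr, 3, Orion), (20, C, Zephyr, 34, Zephyr), (20, C, Zephyr, 37, Omega), (20, C, Zephyr, 39, Beta), (24, C, Orion, 10, Vega), (24, C, Orion, 14, Omega), (24, C, Orion, 20, Zephyr), (24, C, Orion, 24, Orion), (24, C, Orion, 27, Argo), (24, C, Orion, 3, Orion), (24, C, Orion, 34, Zephyr), (24, C, Orion, 37, Omega), (24, C, Orion, 39, Beta), (27, C, Argo, 10, Vega), (27, C, Argo, 14, Omega), (27, C, Argo, 20, Zephyr), (27, C, Argo, 24, Orion), (27, C, Argo, 27, Argo), (27, C, Argo, 3, Orion), (27, C, Argo, 34, Zephyr), (27, C, Argo, 37, Omega), (27, C, Argo, 39, Beta), (3, C, Orion, 10, Vega), (3, C, Orion, 14, Omega), (3, C, Orion, 20, Zephyr), (3, C, Orion, 24, Orion), (3, C, Orion, 27, Argo), (3, C, Orion, 3, Orion), (3, C, Orion, 34, Zephyr), (3, C, Orion, 37, Omega), (3, C, Orion, 39, Beta), (34, C, Zephyr, 10, Vega), (34, C, Zephyr, 14, Omega), (34, C, Zephyr, 20, Zephyr), (34, C, Zephyr, 24, Orion), (34, C, Zephyr, 27, Argo), (34, C, Zephyr, 3, Orion), (34, C, Zephyr, 34, Zephyr), (34, C, Zephyr, 37, Omega), (34, C, Zephyr, 39, Beta), (37, C, Omega, 10, Vega), (37, C, Omega, 14, Omega), (37, C, Omega, 20, Zephyr), (37, C, Omega, 24, Orion), (37, C, Omega, 27, Argo), (37, C, Omega, 3, Orion), (37, C, Omega, 34, Zephyr), (37, C, Omega, 37, Omega), (37, C, Omega, 39, Beta), (39, C, Beta, 10, Vega), (39, C, Beta, 14, Omega), (39, C, Beta, 20, Zephyr), (39, C, Beta, 24, Orion), (39, C, Beta, 27, Argo), (39, C, Beta, 3, Orion), (39, C, Beta, 34, Zephyr), (39, C, Beta, 37, Omega), (39, C, Beta, 39, Beta)}
Filtering on title ≠ title2 leaves {(10, C, Vega, 14, Omega), (10, C, Vega, 20, Zephyr), (10, C, Vega, 24, Orion), (10, C, Vega, 27, Argo), (10, C, Vega, 3, Orion), (10, C, Vega, 34, Zephyr), (10, C, Vega, 37, Omega), (10, C, Vega, 39, Beta), (14, C, Omega, 10, Vega), (14, C, Omega, 20, Zephyr), (14, C, Omega, 24, Orion), (14, C, Omega, 27, Argo), (14, C, Omega, 3, Orion), (14, C, Omega, 34, Zephyr), (14, C, Omega, 39, Beta), (20, C, Zephyr, 10, Vega), (20, C, Zephyr, 14, Omega), (20, C, Zephyr, 24, Orion), (20, C, Zephyr, 27, Argo), (20, C, Zephyr, 3, Orion), (20, C, Zephyr, 37, Omega), (20, C, Zephyr, 39, Beta), (24, C, Orion, 10, Vega), (24, C, Orion, 14, Omega), (24, C, Orion, 20, Zephyr), (24, C, Orion, 27, Argo), (24, C, Orion, 34, Zephyr), (24, C, Orion, 37, Omega), (24, C, Orion, 39, Beta), (27, C, Argo, 10, Vega), (27, C, Argo, 14, Omega), (27, C, Argo, 20, Zephyr), (27, C, Argo, 24, Orion), (27, C, Argo, 3, Orion), (27, C, Argo, 34, Zephyr), (27, C, Argo, 37, Omega), (27, C, Argo, 39, Beta), (3, C, Orion, 10, Vega), (3, C, Orion, 14, Omega), (3, C, Orion, 20, Zephyr), (3, C, Orion, 27, Argo), (3, C, Orion, 34, Zephyr), (3, C, Orion, 37, Omega), (3, C, Orion, 39, Beta), (34, C, Zephyr, 10, Vega), (34, C, Zephyr, 14, Omega), (34, C, Zephyr, 24, Orion), (34, C, Zephyr, 27, Argo), (34, C, Zephyr, 3, Orion), (34, C, Zephyr, 37, Omega), (34, C, Zephyr, 39, Beta), (37, C, Omega, 10, Vega), (37, C, Omega, 20, Zephyr), (37, C, Omega, 24, Orion), (37, C, Omega, 27, Argo), (37, C, Omega, 3, Orion), (37, C, Omega, 34, Zephyr), (37, C, Omega, 39, Beta), (39, C, Beta, 10, Vega), (39, C, Beta, 14, Omega), (39, C, Beta, 20, Zephyr), (39, C, Beta, 24, Orion), (39, C, Beta, 27, Argo), (39, C, Beta, 3, Orion), (39, C, Beta, 34, Zephyr), (39, C, Beta, 37, Omega)}.
π_{title2, grade, sid2} gives {(Argo, C, 27), (Beta, C, 39), (Omega, C, 14), (Omega, C, 37), (Orion, C, 24), (Orion, C, 3), (Vega, C, 10), (Zephyr, C, 20), (Zephyr, C, 34)} (57 duplicate(s) eliminated).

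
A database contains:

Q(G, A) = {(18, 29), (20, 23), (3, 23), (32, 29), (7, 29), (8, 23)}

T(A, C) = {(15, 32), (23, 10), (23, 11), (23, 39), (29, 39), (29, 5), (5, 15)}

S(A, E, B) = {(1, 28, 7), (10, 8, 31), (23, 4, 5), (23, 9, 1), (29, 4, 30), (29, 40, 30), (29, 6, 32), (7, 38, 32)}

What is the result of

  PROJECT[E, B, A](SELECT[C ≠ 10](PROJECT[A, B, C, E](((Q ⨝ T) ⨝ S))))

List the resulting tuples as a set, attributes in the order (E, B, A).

{(4, 30, 29), (4, 5, 23), (40, 30, 29), (6, 32, 29), (9, 1, 23)}

Joining Q and T on A yields {(18, 29, 39), (18, 29, 5), (20, 23, 10), (20, 23, 11), (20, 23, 39), (3, 23, 10), (3, 23, 11), (3, 23, 39), (32, 29, 39), (32, 29, 5), (7, 29, 39), (7, 29, 5), (8, 23, 10), (8, 23, 11), (8, 23, 39)}.
Joining (Q ⨝ T) and S on A yields {(18, 29, 39, 4, 30), (18, 29, 39, 40, 30), (18, 29, 39, 6, 32), (18, 29, 5, 4, 30), (18, 29, 5, 40, 30), (18, 29, 5, 6, 32), (20, 23, 10, 4, 5), (20, 23, 10, 9, 1), (20, 23, 11, 4, 5), (20, 23, 11, 9, 1), (20, 23, 39, 4, 5), (20, 23, 39, 9, 1), (3, 23, 10, 4, 5), (3, 23, 10, 9, 1), (3, 23, 11, 4, 5), (3, 23, 11, 9, 1), (3, 23, 39, 4, 5), (3, 23, 39, 9, 1), (32, 29, 39, 4, 30), (32, 29, 39, 40, 30), (32, 29, 39, 6, 32), (32, 29, 5, 4, 30), (32, 29, 5, 40, 30), (32, 29, 5, 6, 32), (7, 29, 39, 4, 30), (7, 29, 39, 40, 30), (7, 29, 39, 6, 32), (7, 29, 5, 4, 30), (7, 29, 5, 40, 30), (7, 29, 5, 6, 32), (8, 23, 10, 4, 5), (8, 23, 10, 9, 1), (8, 23, 11, 4, 5), (8, 23, 11, 9, 1), (8, 23, 39, 4, 5), (8, 23, 39, 9, 1)}.
Projecting to A, B, C, E (24 duplicate(s) eliminated): {(23, 1, 10, 9), (23, 1, 11, 9), (23, 1, 39, 9), (23, 5, 10, 4), (23, 5, 11, 4), (23, 5, 39, 4), (29, 30, 39, 4), (29, 30, 39, 40), (29, 30, 5, 4), (29, 30, 5, 40), (29, 32, 39, 6), (29, 32, 5, 6)}
Selection C ≠ 10: {(23, 1, 11, 9), (23, 1, 39, 9), (23, 5, 11, 4), (23, 5, 39, 4), (29, 30, 39, 4), (29, 30, 39, 40), (29, 30, 5, 4), (29, 30, 5, 40), (29, 32, 39, 6), (29, 32, 5, 6)}
Projecting to E, B, A (5 duplicate(s) eliminated): {(4, 30, 29), (4, 5, 23), (40, 30, 29), (6, 32, 29), (9, 1, 23)}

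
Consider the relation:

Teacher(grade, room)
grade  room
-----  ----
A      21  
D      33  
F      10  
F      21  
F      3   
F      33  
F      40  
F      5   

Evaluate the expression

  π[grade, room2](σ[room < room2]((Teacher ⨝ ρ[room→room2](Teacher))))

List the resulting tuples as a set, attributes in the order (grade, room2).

ρ[room→room2]: schema becomes (grade, room2); tuples unchanged.
Joining Teacher and ρ[room→room2](Teacher) on grade yields {(A, 21, 21), (D, 33, 33), (F, 10, 10), (F, 10, 21), (F, 10, 3), (F, 10, 33), (F, 10, 40), (F, 10, 5), (F, 21, 10), (F, 21, 21), (F, 21, 3), (F, 21, 33), (F, 21, 40), (F, 21, 5), (F, 3, 10), (F, 3, 21), (F, 3, 3), (F, 3, 33), (F, 3, 40), (F, 3, 5), (F, 33, 10), (F, 33, 21), (F, 33, 3), (F, 33, 33), (F, 33, 40), (F, 33, 5), (F, 40, 10), (F, 40, 21), (F, 40, 3), (F, 40, 33), (F, 40, 40), (F, 40, 5), (F, 5, 10), (F, 5, 21), (F, 5, 3), (F, 5, 33), (F, 5, 40), (F, 5, 5)}.
Filtering on room < room2 leaves {(F, 10, 21), (F, 10, 33), (F, 10, 40), (F, 21, 33), (F, 21, 40), (F, 3, 10), (F, 3, 21), (F, 3, 33), (F, 3, 40), (F, 3, 5), (F, 33, 40), (F, 5, 10), (F, 5, 21), (F, 5, 33), (F, 5, 40)}.
Projecting to grade, room2 (10 duplicate(s) eliminated): {(F, 10), (F, 21), (F, 33), (F, 40), (F, 5)}

{(F, 10), (F, 21), (F, 33), (F, 40), (F, 5)}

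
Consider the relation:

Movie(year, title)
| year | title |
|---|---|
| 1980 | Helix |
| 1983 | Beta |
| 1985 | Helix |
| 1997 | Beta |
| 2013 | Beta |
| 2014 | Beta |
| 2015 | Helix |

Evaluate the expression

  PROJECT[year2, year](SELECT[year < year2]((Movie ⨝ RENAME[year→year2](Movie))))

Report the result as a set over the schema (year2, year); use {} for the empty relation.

{(1985, 1980), (1997, 1983), (2013, 1983), (2013, 1997), (2014, 1983), (2014, 1997), (2014, 2013), (2015, 1980), (2015, 1985)}

ρ[year→year2]: schema becomes (year2, title); tuples unchanged.
Joining Movie and RENAME[year→year2](Movie) on title yields {(1980, Helix, 1980), (1980, Helix, 1985), (1980, Helix, 2015), (1983, Beta, 1983), (1983, Beta, 1997), (1983, Beta, 2013), (1983, Beta, 2014), (1985, Helix, 1980), (1985, Helix, 1985), (1985, Helix, 2015), (1997, Beta, 1983), (1997, Beta, 1997), (1997, Beta, 2013), (1997, Beta, 2014), (2013, Beta, 1983), (2013, Beta, 1997), (2013, Beta, 2013), (2013, Beta, 2014), (2014, Beta, 1983), (2014, Beta, 1997), (2014, Beta, 2013), (2014, Beta, 2014), (2015, Helix, 1980), (2015, Helix, 1985), (2015, Helix, 2015)}.
Selection year < year2: {(1980, Helix, 1985), (1980, Helix, 2015), (1983, Beta, 1997), (1983, Beta, 2013), (1983, Beta, 2014), (1985, Helix, 2015), (1997, Beta, 2013), (1997, Beta, 2014), (2013, Beta, 2014)}
π[year2, year]: project onto (year2, year) → {(1985, 1980), (1997, 1983), (2013, 1983), (2013, 1997), (2014, 1983), (2014, 1997), (2014, 2013), (2015, 1980), (2015, 1985)}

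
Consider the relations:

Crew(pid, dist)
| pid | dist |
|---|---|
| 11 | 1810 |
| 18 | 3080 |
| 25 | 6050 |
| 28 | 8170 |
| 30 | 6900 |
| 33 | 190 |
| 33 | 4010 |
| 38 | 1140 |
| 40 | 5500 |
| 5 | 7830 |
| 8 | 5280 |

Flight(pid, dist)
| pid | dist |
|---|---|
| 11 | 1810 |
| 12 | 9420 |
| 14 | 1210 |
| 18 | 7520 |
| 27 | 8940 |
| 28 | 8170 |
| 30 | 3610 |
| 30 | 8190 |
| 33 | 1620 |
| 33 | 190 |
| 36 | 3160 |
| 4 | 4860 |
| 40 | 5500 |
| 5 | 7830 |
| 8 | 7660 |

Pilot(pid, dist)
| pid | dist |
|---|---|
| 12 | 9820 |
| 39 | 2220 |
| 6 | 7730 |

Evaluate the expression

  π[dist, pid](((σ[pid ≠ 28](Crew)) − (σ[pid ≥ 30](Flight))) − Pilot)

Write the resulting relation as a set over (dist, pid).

{(1140, 38), (1810, 11), (3080, 18), (4010, 33), (5280, 8), (6050, 25), (6900, 30), (7830, 5)}

Filtering on pid ≠ 28 leaves {(11, 1810), (18, 3080), (25, 6050), (30, 6900), (33, 190), (33, 4010), (38, 1140), (40, 5500), (5, 7830), (8, 5280)}.
Filtering on pid ≥ 30 leaves {(30, 3610), (30, 8190), (33, 1620), (33, 190), (36, 3160), (40, 5500)}.
Difference: {(11, 1810), (18, 3080), (25, 6050), (30, 6900), (33, 190), (33, 4010), (38, 1140), (40, 5500), (5, 7830), (8, 5280)} with {(30, 3610), (30, 8190), (33, 1620), (33, 190), (36, 3160), (40, 5500)} → {(11, 1810), (18, 3080), (25, 6050), (30, 6900), (33, 4010), (38, 1140), (5, 7830), (8, 5280)}
Difference: {(11, 1810), (18, 3080), (25, 6050), (30, 6900), (33, 4010), (38, 1140), (5, 7830), (8, 5280)} with {(12, 9820), (39, 2220), (6, 7730)} → {(11, 1810), (18, 3080), (25, 6050), (30, 6900), (33, 4010), (38, 1140), (5, 7830), (8, 5280)}
π_{dist, pid} gives {(1140, 38), (1810, 11), (3080, 18), (4010, 33), (5280, 8), (6050, 25), (6900, 30), (7830, 5)}.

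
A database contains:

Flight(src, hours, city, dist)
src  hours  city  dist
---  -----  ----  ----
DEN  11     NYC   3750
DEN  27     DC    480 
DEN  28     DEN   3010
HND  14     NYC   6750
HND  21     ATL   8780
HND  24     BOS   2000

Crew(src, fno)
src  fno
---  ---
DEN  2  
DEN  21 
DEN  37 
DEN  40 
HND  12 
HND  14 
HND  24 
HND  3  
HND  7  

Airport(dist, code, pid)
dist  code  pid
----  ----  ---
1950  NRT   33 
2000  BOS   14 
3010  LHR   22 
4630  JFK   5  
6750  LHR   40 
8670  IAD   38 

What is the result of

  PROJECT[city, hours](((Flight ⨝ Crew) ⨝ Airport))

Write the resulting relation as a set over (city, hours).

{(BOS, 24), (DEN, 28), (NYC, 14)}

Natural join on src: {(DEN, 11, NYC, 3750, 2), (DEN, 11, NYC, 3750, 21), (DEN, 11, NYC, 3750, 37), (DEN, 11, NYC, 3750, 40), (DEN, 27, DC, 480, 2), (DEN, 27, DC, 480, 21), (DEN, 27, DC, 480, 37), (DEN, 27, DC, 480, 40), (DEN, 28, DEN, 3010, 2), (DEN, 28, DEN, 3010, 21), (DEN, 28, DEN, 3010, 37), (DEN, 28, DEN, 3010, 40), (HND, 14, NYC, 6750, 12), (HND, 14, NYC, 6750, 14), (HND, 14, NYC, 6750, 24), (HND, 14, NYC, 6750, 3), (HND, 14, NYC, 6750, 7), (HND, 21, ATL, 8780, 12), (HND, 21, ATL, 8780, 14), (HND, 21, ATL, 8780, 24), (HND, 21, ATL, 8780, 3), (HND, 21, ATL, 8780, 7), (HND, 24, BOS, 2000, 12), (HND, 24, BOS, 2000, 14), (HND, 24, BOS, 2000, 24), (HND, 24, BOS, 2000, 3), (HND, 24, BOS, 2000, 7)}
Natural join on dist: {(DEN, 28, DEN, 3010, 2, LHR, 22), (DEN, 28, DEN, 3010, 21, LHR, 22), (DEN, 28, DEN, 3010, 37, LHR, 22), (DEN, 28, DEN, 3010, 40, LHR, 22), (HND, 14, NYC, 6750, 12, LHR, 40), (HND, 14, NYC, 6750, 14, LHR, 40), (HND, 14, NYC, 6750, 24, LHR, 40), (HND, 14, NYC, 6750, 3, LHR, 40), (HND, 14, NYC, 6750, 7, LHR, 40), (HND, 24, BOS, 2000, 12, BOS, 14), (HND, 24, BOS, 2000, 14, BOS, 14), (HND, 24, BOS, 2000, 24, BOS, 14), (HND, 24, BOS, 2000, 3, BOS, 14), (HND, 24, BOS, 2000, 7, BOS, 14)}
Keep only column(s) city, hours (11 duplicate(s) eliminated): {(BOS, 24), (DEN, 28), (NYC, 14)}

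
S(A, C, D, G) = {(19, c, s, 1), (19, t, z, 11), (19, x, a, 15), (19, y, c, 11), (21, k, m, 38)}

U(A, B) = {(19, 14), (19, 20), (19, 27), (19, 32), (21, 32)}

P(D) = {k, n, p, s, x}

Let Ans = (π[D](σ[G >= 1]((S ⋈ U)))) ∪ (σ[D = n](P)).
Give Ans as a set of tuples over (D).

Joining S and U on A yields {(19, c, s, 1, 14), (19, c, s, 1, 20), (19, c, s, 1, 27), (19, c, s, 1, 32), (19, t, z, 11, 14), (19, t, z, 11, 20), (19, t, z, 11, 27), (19, t, z, 11, 32), (19, x, a, 15, 14), (19, x, a, 15, 20), (19, x, a, 15, 27), (19, x, a, 15, 32), (19, y, c, 11, 14), (19, y, c, 11, 20), (19, y, c, 11, 27), (19, y, c, 11, 32), (21, k, m, 38, 32)}.
Apply σ_{G >= 1}; surviving tuples: {(19, c, s, 1, 14), (19, c, s, 1, 20), (19, c, s, 1, 27), (19, c, s, 1, 32), (19, t, z, 11, 14), (19, t, z, 11, 20), (19, t, z, 11, 27), (19, t, z, 11, 32), (19, x, a, 15, 14), (19, x, a, 15, 20), (19, x, a, 15, 27), (19, x, a, 15, 32), (19, y, c, 11, 14), (19, y, c, 11, 20), (19, y, c, 11, 27), (19, y, c, 11, 32), (21, k, m, 38, 32)}
Projecting to D (12 duplicate(s) eliminated): {a, c, m, s, z}
Apply σ_{D = n}; surviving tuples: {n}
Set union of the two operands is {a, c, m, n, s, z}.

{a, c, m, n, s, z}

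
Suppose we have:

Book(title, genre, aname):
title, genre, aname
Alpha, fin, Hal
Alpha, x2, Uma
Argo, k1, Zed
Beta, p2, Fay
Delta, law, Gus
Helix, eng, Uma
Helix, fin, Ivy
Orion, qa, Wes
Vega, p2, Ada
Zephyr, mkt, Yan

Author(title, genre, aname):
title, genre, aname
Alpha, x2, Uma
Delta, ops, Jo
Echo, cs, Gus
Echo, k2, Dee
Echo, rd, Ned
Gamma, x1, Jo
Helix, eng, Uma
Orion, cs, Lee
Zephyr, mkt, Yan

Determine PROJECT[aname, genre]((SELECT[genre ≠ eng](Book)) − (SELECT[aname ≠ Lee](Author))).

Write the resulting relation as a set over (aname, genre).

Filtering on genre ≠ eng leaves {(Alpha, fin, Hal), (Alpha, x2, Uma), (Argo, k1, Zed), (Beta, p2, Fay), (Delta, law, Gus), (Helix, fin, Ivy), (Orion, qa, Wes), (Vega, p2, Ada), (Zephyr, mkt, Yan)}.
Filtering on aname ≠ Lee leaves {(Alpha, x2, Uma), (Delta, ops, Jo), (Echo, cs, Gus), (Echo, k2, Dee), (Echo, rd, Ned), (Gamma, x1, Jo), (Helix, eng, Uma), (Zephyr, mkt, Yan)}.
Taking the difference: {(Alpha, fin, Hal), (Argo, k1, Zed), (Beta, p2, Fay), (Delta, law, Gus), (Helix, fin, Ivy), (Orion, qa, Wes), (Vega, p2, Ada)}
Projecting to aname, genre: {(Ada, p2), (Fay, p2), (Gus, law), (Hal, fin), (Ivy, fin), (Wes, qa), (Zed, k1)}

{(Ada, p2), (Fay, p2), (Gus, law), (Hal, fin), (Ivy, fin), (Wes, qa), (Zed, k1)}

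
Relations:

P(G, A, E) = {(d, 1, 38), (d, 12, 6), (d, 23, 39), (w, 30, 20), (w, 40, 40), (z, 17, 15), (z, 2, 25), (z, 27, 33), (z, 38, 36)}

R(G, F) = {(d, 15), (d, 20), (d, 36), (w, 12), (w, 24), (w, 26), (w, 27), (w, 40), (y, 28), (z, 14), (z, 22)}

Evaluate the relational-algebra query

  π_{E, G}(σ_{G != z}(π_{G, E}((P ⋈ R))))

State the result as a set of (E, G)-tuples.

{(20, w), (38, d), (39, d), (40, w), (6, d)}

P ⋈ R (natural join on G): {(d, 1, 38, 15), (d, 1, 38, 20), (d, 1, 38, 36), (d, 12, 6, 15), (d, 12, 6, 20), (d, 12, 6, 36), (d, 23, 39, 15), (d, 23, 39, 20), (d, 23, 39, 36), (w, 30, 20, 12), (w, 30, 20, 24), (w, 30, 20, 26), (w, 30, 20, 27), (w, 30, 20, 40), (w, 40, 40, 12), (w, 40, 40, 24), (w, 40, 40, 26), (w, 40, 40, 27), (w, 40, 40, 40), (z, 17, 15, 14), (z, 17, 15, 22), (z, 2, 25, 14), (z, 2, 25, 22), (z, 27, 33, 14), (z, 27, 33, 22), (z, 38, 36, 14), (z, 38, 36, 22)}
π[G, E]: project onto (G, E) (18 duplicate(s) eliminated) → {(d, 38), (d, 39), (d, 6), (w, 20), (w, 40), (z, 15), (z, 25), (z, 33), (z, 36)}
Apply σ_{G != z}; surviving tuples: {(d, 38), (d, 39), (d, 6), (w, 20), (w, 40)}
π[E, G]: project onto (E, G) → {(20, w), (38, d), (39, d), (40, w), (6, d)}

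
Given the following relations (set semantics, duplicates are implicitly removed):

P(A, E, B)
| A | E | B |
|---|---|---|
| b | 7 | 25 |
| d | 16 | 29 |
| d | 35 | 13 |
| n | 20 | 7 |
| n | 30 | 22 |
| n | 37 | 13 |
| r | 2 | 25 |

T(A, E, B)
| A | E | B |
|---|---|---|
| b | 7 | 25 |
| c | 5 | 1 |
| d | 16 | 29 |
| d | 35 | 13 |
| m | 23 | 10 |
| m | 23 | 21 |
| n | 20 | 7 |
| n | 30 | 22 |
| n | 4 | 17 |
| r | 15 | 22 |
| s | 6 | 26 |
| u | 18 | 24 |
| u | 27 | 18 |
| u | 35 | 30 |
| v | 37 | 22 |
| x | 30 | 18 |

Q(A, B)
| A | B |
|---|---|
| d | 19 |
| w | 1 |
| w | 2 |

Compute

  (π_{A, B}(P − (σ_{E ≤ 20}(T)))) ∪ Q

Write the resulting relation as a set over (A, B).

Filtering on E ≤ 20 leaves {(b, 7, 25), (c, 5, 1), (d, 16, 29), (n, 20, 7), (n, 4, 17), (r, 15, 22), (s, 6, 26), (u, 18, 24)}.
Difference: {(b, 7, 25), (d, 16, 29), (d, 35, 13), (n, 20, 7), (n, 30, 22), (n, 37, 13), (r, 2, 25)} with {(b, 7, 25), (c, 5, 1), (d, 16, 29), (n, 20, 7), (n, 4, 17), (r, 15, 22), (s, 6, 26), (u, 18, 24)} → {(d, 35, 13), (n, 30, 22), (n, 37, 13), (r, 2, 25)}
π_{A, B} gives {(d, 13), (n, 13), (n, 22), (r, 25)}.
Union: {(d, 13), (n, 13), (n, 22), (r, 25)} with {(d, 19), (w, 1), (w, 2)} → {(d, 13), (d, 19), (n, 13), (n, 22), (r, 25), (w, 1), (w, 2)}

{(d, 13), (d, 19), (n, 13), (n, 22), (r, 25), (w, 1), (w, 2)}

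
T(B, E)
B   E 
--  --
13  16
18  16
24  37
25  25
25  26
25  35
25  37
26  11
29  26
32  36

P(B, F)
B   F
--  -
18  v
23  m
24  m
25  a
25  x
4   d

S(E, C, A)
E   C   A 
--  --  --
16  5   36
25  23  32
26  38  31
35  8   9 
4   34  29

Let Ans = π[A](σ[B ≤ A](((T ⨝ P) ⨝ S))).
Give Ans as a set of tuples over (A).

{31, 32, 36}

T ⋈ P (natural join on B): {(18, 16, v), (24, 37, m), (25, 25, a), (25, 25, x), (25, 26, a), (25, 26, x), (25, 35, a), (25, 35, x), (25, 37, a), (25, 37, x)}
(T ⨝ P) ⋈ S (natural join on E): {(18, 16, v, 5, 36), (25, 25, a, 23, 32), (25, 25, x, 23, 32), (25, 26, a, 38, 31), (25, 26, x, 38, 31), (25, 35, a, 8, 9), (25, 35, x, 8, 9)}
Filtering on B ≤ A leaves {(18, 16, v, 5, 36), (25, 25, a, 23, 32), (25, 25, x, 23, 32), (25, 26, a, 38, 31), (25, 26, x, 38, 31)}.
Projecting to A (2 duplicate(s) eliminated): {31, 32, 36}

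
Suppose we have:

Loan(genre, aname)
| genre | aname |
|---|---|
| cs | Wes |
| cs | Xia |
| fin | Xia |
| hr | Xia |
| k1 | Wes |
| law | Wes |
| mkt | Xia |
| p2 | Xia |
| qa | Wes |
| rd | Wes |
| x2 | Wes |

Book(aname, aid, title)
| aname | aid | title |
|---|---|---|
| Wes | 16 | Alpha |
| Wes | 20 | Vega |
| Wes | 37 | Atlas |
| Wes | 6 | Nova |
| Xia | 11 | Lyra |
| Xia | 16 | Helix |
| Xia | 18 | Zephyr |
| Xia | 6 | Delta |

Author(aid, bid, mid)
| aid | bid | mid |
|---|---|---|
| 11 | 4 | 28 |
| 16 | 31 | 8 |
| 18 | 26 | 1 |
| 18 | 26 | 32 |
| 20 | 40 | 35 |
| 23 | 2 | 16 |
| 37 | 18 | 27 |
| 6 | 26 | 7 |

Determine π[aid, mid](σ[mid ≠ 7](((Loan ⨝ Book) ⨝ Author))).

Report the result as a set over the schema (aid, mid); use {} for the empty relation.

{(11, 28), (16, 8), (18, 1), (18, 32), (20, 35), (37, 27)}

Natural join on aname: {(cs, Wes, 16, Alpha), (cs, Wes, 20, Vega), (cs, Wes, 37, Atlas), (cs, Wes, 6, Nova), (cs, Xia, 11, Lyra), (cs, Xia, 16, Helix), (cs, Xia, 18, Zephyr), (cs, Xia, 6, Delta), (fin, Xia, 11, Lyra), (fin, Xia, 16, Helix), (fin, Xia, 18, Zephyr), (fin, Xia, 6, Delta), (hr, Xia, 11, Lyra), (hr, Xia, 16, Helix), (hr, Xia, 18, Zephyr), (hr, Xia, 6, Delta), (k1, Wes, 16, Alpha), (k1, Wes, 20, Vega), (k1, Wes, 37, Atlas), (k1, Wes, 6, Nova), (law, Wes, 16, Alpha), (law, Wes, 20, Vega), (law, Wes, 37, Atlas), (law, Wes, 6, Nova), (mkt, Xia, 11, Lyra), (mkt, Xia, 16, Helix), (mkt, Xia, 18, Zephyr), (mkt, Xia, 6, Delta), (p2, Xia, 11, Lyra), (p2, Xia, 16, Helix), (p2, Xia, 18, Zephyr), (p2, Xia, 6, Delta), (qa, Wes, 16, Alpha), (qa, Wes, 20, Vega), (qa, Wes, 37, Atlas), (qa, Wes, 6, Nova), (rd, Wes, 16, Alpha), (rd, Wes, 20, Vega), (rd, Wes, 37, Atlas), (rd, Wes, 6, Nova), (x2, Wes, 16, Alpha), (x2, Wes, 20, Vega), (x2, Wes, 37, Atlas), (x2, Wes, 6, Nova)}
Natural join on aid: {(cs, Wes, 16, Alpha, 31, 8), (cs, Wes, 20, Vega, 40, 35), (cs, Wes, 37, Atlas, 18, 27), (cs, Wes, 6, Nova, 26, 7), (cs, Xia, 11, Lyra, 4, 28), (cs, Xia, 16, Helix, 31, 8), (cs, Xia, 18, Zephyr, 26, 1), (cs, Xia, 18, Zephyr, 26, 32), (cs, Xia, 6, Delta, 26, 7), (fin, Xia, 11, Lyra, 4, 28), (fin, Xia, 16, Helix, 31, 8), (fin, Xia, 18, Zephyr, 26, 1), (fin, Xia, 18, Zephyr, 26, 32), (fin, Xia, 6, Delta, 26, 7), (hr, Xia, 11, Lyra, 4, 28), (hr, Xia, 16, Helix, 31, 8), (hr, Xia, 18, Zephyr, 26, 1), (hr, Xia, 18, Zephyr, 26, 32), (hr, Xia, 6, Delta, 26, 7), (k1, Wes, 16, Alpha, 31, 8), (k1, Wes, 20, Vega, 40, 35), (k1, Wes, 37, Atlas, 18, 27), (k1, Wes, 6, Nova, 26, 7), (law, Wes, 16, Alpha, 31, 8), (law, Wes, 20, Vega, 40, 35), (law, Wes, 37, Atlas, 18, 27), (law, Wes, 6, Nova, 26, 7), (mkt, Xia, 11, Lyra, 4, 28), (mkt, Xia, 16, Helix, 31, 8), (mkt, Xia, 18, Zephyr, 26, 1), (mkt, Xia, 18, Zephyr, 26, 32), (mkt, Xia, 6, Delta, 26, 7), (p2, Xia, 11, Lyra, 4, 28), (p2, Xia, 16, Helix, 31, 8), (p2, Xia, 18, Zephyr, 26, 1), (p2, Xia, 18, Zephyr, 26, 32), (p2, Xia, 6, Delta, 26, 7), (qa, Wes, 16, Alpha, 31, 8), (qa, Wes, 20, Vega, 40, 35), (qa, Wes, 37, Atlas, 18, 27), (qa, Wes, 6, Nova, 26, 7), (rd, Wes, 16, Alpha, 31, 8), (rd, Wes, 20, Vega, 40, 35), (rd, Wes, 37, Atlas, 18, 27), (rd, Wes, 6, Nova, 26, 7), (x2, Wes, 16, Alpha, 31, 8), (x2, Wes, 20, Vega, 40, 35), (x2, Wes, 37, Atlas, 18, 27), (x2, Wes, 6, Nova, 26, 7)}
σ[mid ≠ 7]: keep tuples satisfying mid ≠ 7 → {(cs, Wes, 16, Alpha, 31, 8), (cs, Wes, 20, Vega, 40, 35), (cs, Wes, 37, Atlas, 18, 27), (cs, Xia, 11, Lyra, 4, 28), (cs, Xia, 16, Helix, 31, 8), (cs, Xia, 18, Zephyr, 26, 1), (cs, Xia, 18, Zephyr, 26, 32), (fin, Xia, 11, Lyra, 4, 28), (fin, Xia, 16, Helix, 31, 8), (fin, Xia, 18, Zephyr, 26, 1), (fin, Xia, 18, Zephyr, 26, 32), (hr, Xia, 11, Lyra, 4, 28), (hr, Xia, 16, Helix, 31, 8), (hr, Xia, 18, Zephyr, 26, 1), (hr, Xia, 18, Zephyr, 26, 32), (k1, Wes, 16, Alpha, 31, 8), (k1, Wes, 20, Vega, 40, 35), (k1, Wes, 37, Atlas, 18, 27), (law, Wes, 16, Alpha, 31, 8), (law, Wes, 20, Vega, 40, 35), (law, Wes, 37, Atlas, 18, 27), (mkt, Xia, 11, Lyra, 4, 28), (mkt, Xia, 16, Helix, 31, 8), (mkt, Xia, 18, Zephyr, 26, 1), (mkt, Xia, 18, Zephyr, 26, 32), (p2, Xia, 11, Lyra, 4, 28), (p2, Xia, 16, Helix, 31, 8), (p2, Xia, 18, Zephyr, 26, 1), (p2, Xia, 18, Zephyr, 26, 32), (qa, Wes, 16, Alpha, 31, 8), (qa, Wes, 20, Vega, 40, 35), (qa, Wes, 37, Atlas, 18, 27), (rd, Wes, 16, Alpha, 31, 8), (rd, Wes, 20, Vega, 40, 35), (rd, Wes, 37, Atlas, 18, 27), (x2, Wes, 16, Alpha, 31, 8), (x2, Wes, 20, Vega, 40, 35), (x2, Wes, 37, Atlas, 18, 27)}
Projecting to aid, mid (32 duplicate(s) eliminated): {(11, 28), (16, 8), (18, 1), (18, 32), (20, 35), (37, 27)}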